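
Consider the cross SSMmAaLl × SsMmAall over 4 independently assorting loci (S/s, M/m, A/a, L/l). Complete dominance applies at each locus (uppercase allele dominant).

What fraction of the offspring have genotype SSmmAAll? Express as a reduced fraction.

P(SSmmAAll) = 1/64

SSMmAaLl gametes: SMAL×2, SMAl×2, SMaL×2, SMal×2, SmAL×2, SmAl×2, SmaL×2, Smal×2
SsMmAall gametes: SMAl×2, SMal×2, SmAl×2, Smal×2, sMAl×2, sMal×2, smAl×2, smal×2
SSMmAaLl×SsMmAall grid (16·16=256): SSMMAALl=4 SSMMAAll=4 SSMMAaLl=8 SSMMAall=8 SSMMaaLl=4 SSMMaall=4 SSMmAALl=8 SSMmAAll=8 SSMmAaLl=16 SSMmAall=16 SSMmaaLl=8 SSMmaall=8 SSmmAALl=4 SSmmAAll=4 SSmmAaLl=8 SSmmAall=8 SSmmaaLl=4 SSmmaall=4 SsMMAALl=4 SsMMAAll=4 SsMMAaLl=8 SsMMAall=8 SsMMaaLl=4 SsMMaall=4 SsMmAALl=8 SsMmAAll=8 SsMmAaLl=16 SsMmAall=16 SsMmaaLl=8 SsMmaall=8 SsmmAALl=4 SsmmAAll=4 SsmmAaLl=8 SsmmAall=8 SsmmaaLl=4 Ssmmaall=4
SSmmAAll hits 4/256; gcd=4; 4÷4/256÷4 = 1/64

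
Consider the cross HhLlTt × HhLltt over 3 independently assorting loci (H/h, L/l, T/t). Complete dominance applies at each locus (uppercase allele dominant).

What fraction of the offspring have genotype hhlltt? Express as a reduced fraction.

P(hhlltt) = 1/32

HhLlTt gametes: HLT×1, HLt×1, HlT×1, Hlt×1, hLT×1, hLt×1, hlT×1, hlt×1
HhLltt gametes: HLt×2, Hlt×2, hLt×2, hlt×2
HhLlTt×HhLltt grid (8·8=64): HHLLTt=2 HHLLtt=2 HHLlTt=4 HHLltt=4 HHllTt=2 HHlltt=2 HhLLTt=4 HhLLtt=4 HhLlTt=8 HhLltt=8 HhllTt=4 Hhlltt=4 hhLLTt=2 hhLLtt=2 hhLlTt=4 hhLltt=4 hhllTt=2 hhlltt=2
hhlltt hits 2/64; gcd=2; 2÷2/64÷2 = 1/32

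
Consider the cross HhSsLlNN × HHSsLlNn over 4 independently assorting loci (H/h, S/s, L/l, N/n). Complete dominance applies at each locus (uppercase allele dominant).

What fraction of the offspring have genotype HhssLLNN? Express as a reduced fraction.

HhSsLlNN gametes: HSLN×2, HSlN×2, HsLN×2, HslN×2, hSLN×2, hSlN×2, hsLN×2, hslN×2
HHSsLlNn gametes: HSLN×2, HSLn×2, HSlN×2, HSln×2, HsLN×2, HsLn×2, HslN×2, Hsln×2
HhSsLlNN×HHSsLlNn grid (16·16=256): HHSSLLNN=4 HHSSLLNn=4 HHSSLlNN=8 HHSSLlNn=8 HHSSllNN=4 HHSSllNn=4 HHSsLLNN=8 HHSsLLNn=8 HHSsLlNN=16 HHSsLlNn=16 HHSsllNN=8 HHSsllNn=8 HHssLLNN=4 HHssLLNn=4 HHssLlNN=8 HHssLlNn=8 HHssllNN=4 HHssllNn=4 HhSSLLNN=4 HhSSLLNn=4 HhSSLlNN=8 HhSSLlNn=8 HhSSllNN=4 HhSSllNn=4 HhSsLLNN=8 HhSsLLNn=8 HhSsLlNN=16 HhSsLlNn=16 HhSsllNN=8 HhSsllNn=8 HhssLLNN=4 HhssLLNn=4 HhssLlNN=8 HhssLlNn=8 HhssllNN=4 HhssllNn=4
HhssLLNN hits 4/256; gcd=4; 4÷4/256÷4 = 1/64

P(HhssLLNN) = 1/64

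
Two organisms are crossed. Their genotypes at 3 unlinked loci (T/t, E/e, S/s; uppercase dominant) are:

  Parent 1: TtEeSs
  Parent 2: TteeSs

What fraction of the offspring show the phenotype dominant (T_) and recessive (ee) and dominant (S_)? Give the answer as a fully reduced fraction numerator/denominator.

P(T_ ee S_) = 9/32

TtEeSs gametes: TES×1, TEs×1, TeS×1, Tes×1, tES×1, tEs×1, teS×1, tes×1
TteeSs gametes: TeS×2, Tes×2, teS×2, tes×2
TtEeSs×TteeSs grid (8·8=64): TTEeSS=2 TTEeSs=4 TTEess=2 TTeeSS=2 TTeeSs=4 TTeess=2 TtEeSS=4 TtEeSs=8 TtEess=4 TteeSS=4 TteeSs=8 Tteess=4 ttEeSS=2 ttEeSs=4 ttEess=2 tteeSS=2 tteeSs=4 tteess=2
T_ ee S_ hits 18/64; gcd=2; 18÷2/64÷2 = 9/32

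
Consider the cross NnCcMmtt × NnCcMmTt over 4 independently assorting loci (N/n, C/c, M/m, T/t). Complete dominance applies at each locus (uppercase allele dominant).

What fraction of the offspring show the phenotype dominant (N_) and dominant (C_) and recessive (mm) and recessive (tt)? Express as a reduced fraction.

NnCcMmtt gametes: NCMt×2, NCmt×2, NcMt×2, Ncmt×2, nCMt×2, nCmt×2, ncMt×2, ncmt×2
NnCcMmTt gametes: NCMT×1, NCMt×1, NCmT×1, NCmt×1, NcMT×1, NcMt×1, NcmT×1, Ncmt×1, nCMT×1, nCMt×1, nCmT×1, nCmt×1, ncMT×1, ncMt×1, ncmT×1, ncmt×1
NnCcMmtt×NnCcMmTt grid (16·16=256): NNCCMMTt=2 NNCCMMtt=2 NNCCMmTt=4 NNCCMmtt=4 NNCCmmTt=2 NNCCmmtt=2 NNCcMMTt=4 NNCcMMtt=4 NNCcMmTt=8 NNCcMmtt=8 NNCcmmTt=4 NNCcmmtt=4 NNccMMTt=2 NNccMMtt=2 NNccMmTt=4 NNccMmtt=4 NNccmmTt=2 NNccmmtt=2 NnCCMMTt=4 NnCCMMtt=4 NnCCMmTt=8 NnCCMmtt=8 NnCCmmTt=4 NnCCmmtt=4 NnCcMMTt=8 NnCcMMtt=8 NnCcMmTt=16 NnCcMmtt=16 NnCcmmTt=8 NnCcmmtt=8 NnccMMTt=4 NnccMMtt=4 NnccMmTt=8 NnccMmtt=8 NnccmmTt=4 Nnccmmtt=4 nnCCMMTt=2 nnCCMMtt=2 nnCCMmTt=4 nnCCMmtt=4 nnCCmmTt=2 nnCCmmtt=2 nnCcMMTt=4 nnCcMMtt=4 nnCcMmTt=8 nnCcMmtt=8 nnCcmmTt=4 nnCcmmtt=4 nnccMMTt=2 nnccMMtt=2 nnccMmTt=4 nnccMmtt=4 nnccmmTt=2 nnccmmtt=2
N_ C_ mm tt hits 18/256; gcd=2; 18÷2/256÷2 = 9/128

P(N_ C_ mm tt) = 9/128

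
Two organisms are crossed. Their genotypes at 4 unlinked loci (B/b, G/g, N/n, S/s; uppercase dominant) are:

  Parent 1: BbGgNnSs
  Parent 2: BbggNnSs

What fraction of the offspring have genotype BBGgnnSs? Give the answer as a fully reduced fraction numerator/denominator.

P(BBGgnnSs) = 1/64

BbGgNnSs gametes: BGNS×1, BGNs×1, BGnS×1, BGns×1, BgNS×1, BgNs×1, BgnS×1, Bgns×1, bGNS×1, bGNs×1, bGnS×1, bGns×1, bgNS×1, bgNs×1, bgnS×1, bgns×1
BbggNnSs gametes: BgNS×2, BgNs×2, BgnS×2, Bgns×2, bgNS×2, bgNs×2, bgnS×2, bgns×2
BbGgNnSs×BbggNnSs grid (16·16=256): BBGgNNSS=2 BBGgNNSs=4 BBGgNNss=2 BBGgNnSS=4 BBGgNnSs=8 BBGgNnss=4 BBGgnnSS=2 BBGgnnSs=4 BBGgnnss=2 BBggNNSS=2 BBggNNSs=4 BBggNNss=2 BBggNnSS=4 BBggNnSs=8 BBggNnss=4 BBggnnSS=2 BBggnnSs=4 BBggnnss=2 BbGgNNSS=4 BbGgNNSs=8 BbGgNNss=4 BbGgNnSS=8 BbGgNnSs=16 BbGgNnss=8 BbGgnnSS=4 BbGgnnSs=8 BbGgnnss=4 BbggNNSS=4 BbggNNSs=8 BbggNNss=4 BbggNnSS=8 BbggNnSs=16 BbggNnss=8 BbggnnSS=4 BbggnnSs=8 Bbggnnss=4 bbGgNNSS=2 bbGgNNSs=4 bbGgNNss=2 bbGgNnSS=4 bbGgNnSs=8 bbGgNnss=4 bbGgnnSS=2 bbGgnnSs=4 bbGgnnss=2 bbggNNSS=2 bbggNNSs=4 bbggNNss=2 bbggNnSS=4 bbggNnSs=8 bbggNnss=4 bbggnnSS=2 bbggnnSs=4 bbggnnss=2
BBGgnnSs hits 4/256; gcd=4; 4÷4/256÷4 = 1/64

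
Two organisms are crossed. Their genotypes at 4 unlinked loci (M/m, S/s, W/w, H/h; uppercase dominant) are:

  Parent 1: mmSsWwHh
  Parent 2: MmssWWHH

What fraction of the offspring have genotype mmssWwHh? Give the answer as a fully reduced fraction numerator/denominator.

P(mmssWwHh) = 1/16

mmSsWwHh gametes: mSWH×2, mSWh×2, mSwH×2, mSwh×2, msWH×2, msWh×2, mswH×2, mswh×2
MmssWWHH gametes: MsWH×8, msWH×8
mmSsWwHh×MmssWWHH grid (16·16=256): MmSsWWHH=16 MmSsWWHh=16 MmSsWwHH=16 MmSsWwHh=16 MmssWWHH=16 MmssWWHh=16 MmssWwHH=16 MmssWwHh=16 mmSsWWHH=16 mmSsWWHh=16 mmSsWwHH=16 mmSsWwHh=16 mmssWWHH=16 mmssWWHh=16 mmssWwHH=16 mmssWwHh=16
mmssWwHh hits 16/256; gcd=16; 16÷16/256÷16 = 1/16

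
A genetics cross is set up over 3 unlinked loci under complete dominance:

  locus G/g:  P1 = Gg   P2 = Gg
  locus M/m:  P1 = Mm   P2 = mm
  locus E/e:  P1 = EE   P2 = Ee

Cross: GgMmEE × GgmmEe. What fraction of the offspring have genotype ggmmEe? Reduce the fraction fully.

P(ggmmEe) = 1/16

GgMmEE gametes: GME×2, GmE×2, gME×2, gmE×2
GgmmEe gametes: GmE×2, Gme×2, gmE×2, gme×2
GgMmEE×GgmmEe grid (8·8=64): GGMmEE=4 GGMmEe=4 GGmmEE=4 GGmmEe=4 GgMmEE=8 GgMmEe=8 GgmmEE=8 GgmmEe=8 ggMmEE=4 ggMmEe=4 ggmmEE=4 ggmmEe=4
ggmmEe hits 4/64; gcd=4; 4÷4/64÷4 = 1/16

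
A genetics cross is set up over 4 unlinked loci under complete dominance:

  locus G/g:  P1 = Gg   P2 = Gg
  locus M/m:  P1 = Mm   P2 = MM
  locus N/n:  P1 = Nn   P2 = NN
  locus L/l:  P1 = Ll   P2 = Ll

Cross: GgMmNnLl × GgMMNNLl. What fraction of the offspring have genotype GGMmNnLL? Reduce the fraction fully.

GgMmNnLl gametes: GMNL×1, GMNl×1, GMnL×1, GMnl×1, GmNL×1, GmNl×1, GmnL×1, Gmnl×1, gMNL×1, gMNl×1, gMnL×1, gMnl×1, gmNL×1, gmNl×1, gmnL×1, gmnl×1
GgMMNNLl gametes: GMNL×4, GMNl×4, gMNL×4, gMNl×4
GgMmNnLl×GgMMNNLl grid (16·16=256): GGMMNNLL=4 GGMMNNLl=8 GGMMNNll=4 GGMMNnLL=4 GGMMNnLl=8 GGMMNnll=4 GGMmNNLL=4 GGMmNNLl=8 GGMmNNll=4 GGMmNnLL=4 GGMmNnLl=8 GGMmNnll=4 GgMMNNLL=8 GgMMNNLl=16 GgMMNNll=8 GgMMNnLL=8 GgMMNnLl=16 GgMMNnll=8 GgMmNNLL=8 GgMmNNLl=16 GgMmNNll=8 GgMmNnLL=8 GgMmNnLl=16 GgMmNnll=8 ggMMNNLL=4 ggMMNNLl=8 ggMMNNll=4 ggMMNnLL=4 ggMMNnLl=8 ggMMNnll=4 ggMmNNLL=4 ggMmNNLl=8 ggMmNNll=4 ggMmNnLL=4 ggMmNnLl=8 ggMmNnll=4
GGMmNnLL hits 4/256; gcd=4; 4÷4/256÷4 = 1/64

P(GGMmNnLL) = 1/64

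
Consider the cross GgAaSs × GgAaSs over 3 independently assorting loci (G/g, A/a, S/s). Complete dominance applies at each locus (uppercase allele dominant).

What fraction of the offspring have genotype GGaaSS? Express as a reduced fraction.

P(GGaaSS) = 1/64

GgAaSs gametes: GAS×1, GAs×1, GaS×1, Gas×1, gAS×1, gAs×1, gaS×1, gas×1
GgAaSs gametes: GAS×1, GAs×1, GaS×1, Gas×1, gAS×1, gAs×1, gaS×1, gas×1
GgAaSs×GgAaSs grid (8·8=64): GGAASS=1 GGAASs=2 GGAAss=1 GGAaSS=2 GGAaSs=4 GGAass=2 GGaaSS=1 GGaaSs=2 GGaass=1 GgAASS=2 GgAASs=4 GgAAss=2 GgAaSS=4 GgAaSs=8 GgAass=4 GgaaSS=2 GgaaSs=4 Ggaass=2 ggAASS=1 ggAASs=2 ggAAss=1 ggAaSS=2 ggAaSs=4 ggAass=2 ggaaSS=1 ggaaSs=2 ggaass=1
GGaaSS hits 1/64; gcd=1; 1÷1/64÷1 = 1/64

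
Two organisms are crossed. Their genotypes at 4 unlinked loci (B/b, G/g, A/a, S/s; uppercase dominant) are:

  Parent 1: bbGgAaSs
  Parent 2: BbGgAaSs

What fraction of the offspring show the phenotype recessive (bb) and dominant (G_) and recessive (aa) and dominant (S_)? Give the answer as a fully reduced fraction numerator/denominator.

bbGgAaSs gametes: bGAS×2, bGAs×2, bGaS×2, bGas×2, bgAS×2, bgAs×2, bgaS×2, bgas×2
BbGgAaSs gametes: BGAS×1, BGAs×1, BGaS×1, BGas×1, BgAS×1, BgAs×1, BgaS×1, Bgas×1, bGAS×1, bGAs×1, bGaS×1, bGas×1, bgAS×1, bgAs×1, bgaS×1, bgas×1
bbGgAaSs×BbGgAaSs grid (16·16=256): BbGGAASS=2 BbGGAASs=4 BbGGAAss=2 BbGGAaSS=4 BbGGAaSs=8 BbGGAass=4 BbGGaaSS=2 BbGGaaSs=4 BbGGaass=2 BbGgAASS=4 BbGgAASs=8 BbGgAAss=4 BbGgAaSS=8 BbGgAaSs=16 BbGgAass=8 BbGgaaSS=4 BbGgaaSs=8 BbGgaass=4 BbggAASS=2 BbggAASs=4 BbggAAss=2 BbggAaSS=4 BbggAaSs=8 BbggAass=4 BbggaaSS=2 BbggaaSs=4 Bbggaass=2 bbGGAASS=2 bbGGAASs=4 bbGGAAss=2 bbGGAaSS=4 bbGGAaSs=8 bbGGAass=4 bbGGaaSS=2 bbGGaaSs=4 bbGGaass=2 bbGgAASS=4 bbGgAASs=8 bbGgAAss=4 bbGgAaSS=8 bbGgAaSs=16 bbGgAass=8 bbGgaaSS=4 bbGgaaSs=8 bbGgaass=4 bbggAASS=2 bbggAASs=4 bbggAAss=2 bbggAaSS=4 bbggAaSs=8 bbggAass=4 bbggaaSS=2 bbggaaSs=4 bbggaass=2
bb G_ aa S_ hits 18/256; gcd=2; 18÷2/256÷2 = 9/128

P(bb G_ aa S_) = 9/128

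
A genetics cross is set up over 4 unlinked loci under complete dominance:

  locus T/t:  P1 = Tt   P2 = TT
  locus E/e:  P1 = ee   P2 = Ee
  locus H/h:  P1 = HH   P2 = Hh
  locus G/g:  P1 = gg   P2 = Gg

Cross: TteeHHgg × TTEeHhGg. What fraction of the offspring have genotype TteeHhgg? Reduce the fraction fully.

TteeHHgg gametes: TeHg×8, teHg×8
TTEeHhGg gametes: TEHG×2, TEHg×2, TEhG×2, TEhg×2, TeHG×2, TeHg×2, TehG×2, Tehg×2
TteeHHgg×TTEeHhGg grid (16·16=256): TTEeHHGg=16 TTEeHHgg=16 TTEeHhGg=16 TTEeHhgg=16 TTeeHHGg=16 TTeeHHgg=16 TTeeHhGg=16 TTeeHhgg=16 TtEeHHGg=16 TtEeHHgg=16 TtEeHhGg=16 TtEeHhgg=16 TteeHHGg=16 TteeHHgg=16 TteeHhGg=16 TteeHhgg=16
TteeHhgg hits 16/256; gcd=16; 16÷16/256÷16 = 1/16

P(TteeHhgg) = 1/16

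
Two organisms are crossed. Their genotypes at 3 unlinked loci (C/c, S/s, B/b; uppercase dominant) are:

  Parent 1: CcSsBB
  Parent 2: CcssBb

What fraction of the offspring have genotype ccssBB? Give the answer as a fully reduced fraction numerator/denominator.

CcSsBB gametes: CSB×2, CsB×2, cSB×2, csB×2
CcssBb gametes: CsB×2, Csb×2, csB×2, csb×2
CcSsBB×CcssBb grid (8·8=64): CCSsBB=4 CCSsBb=4 CCssBB=4 CCssBb=4 CcSsBB=8 CcSsBb=8 CcssBB=8 CcssBb=8 ccSsBB=4 ccSsBb=4 ccssBB=4 ccssBb=4
ccssBB hits 4/64; gcd=4; 4÷4/64÷4 = 1/16

P(ccssBB) = 1/16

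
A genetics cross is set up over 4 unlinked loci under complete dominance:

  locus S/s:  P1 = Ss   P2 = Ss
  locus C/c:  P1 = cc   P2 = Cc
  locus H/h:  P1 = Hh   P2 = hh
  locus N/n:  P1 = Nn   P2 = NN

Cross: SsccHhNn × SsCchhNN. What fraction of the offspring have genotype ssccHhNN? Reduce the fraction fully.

SsccHhNn gametes: ScHN×2, ScHn×2, SchN×2, Schn×2, scHN×2, scHn×2, schN×2, schn×2
SsCchhNN gametes: SChN×4, SchN×4, sChN×4, schN×4
SsccHhNn×SsCchhNN grid (16·16=256): SSCcHhNN=8 SSCcHhNn=8 SSCchhNN=8 SSCchhNn=8 SSccHhNN=8 SSccHhNn=8 SScchhNN=8 SScchhNn=8 SsCcHhNN=16 SsCcHhNn=16 SsCchhNN=16 SsCchhNn=16 SsccHhNN=16 SsccHhNn=16 SscchhNN=16 SscchhNn=16 ssCcHhNN=8 ssCcHhNn=8 ssCchhNN=8 ssCchhNn=8 ssccHhNN=8 ssccHhNn=8 sscchhNN=8 sscchhNn=8
ssccHhNN hits 8/256; gcd=8; 8÷8/256÷8 = 1/32

P(ssccHhNN) = 1/32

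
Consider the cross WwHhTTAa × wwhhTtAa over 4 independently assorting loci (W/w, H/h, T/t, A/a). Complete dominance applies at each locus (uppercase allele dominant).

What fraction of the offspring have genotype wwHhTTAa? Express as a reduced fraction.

P(wwHhTTAa) = 1/16

WwHhTTAa gametes: WHTA×2, WHTa×2, WhTA×2, WhTa×2, wHTA×2, wHTa×2, whTA×2, whTa×2
wwhhTtAa gametes: whTA×4, whTa×4, whtA×4, whta×4
WwHhTTAa×wwhhTtAa grid (16·16=256): WwHhTTAA=8 WwHhTTAa=16 WwHhTTaa=8 WwHhTtAA=8 WwHhTtAa=16 WwHhTtaa=8 WwhhTTAA=8 WwhhTTAa=16 WwhhTTaa=8 WwhhTtAA=8 WwhhTtAa=16 WwhhTtaa=8 wwHhTTAA=8 wwHhTTAa=16 wwHhTTaa=8 wwHhTtAA=8 wwHhTtAa=16 wwHhTtaa=8 wwhhTTAA=8 wwhhTTAa=16 wwhhTTaa=8 wwhhTtAA=8 wwhhTtAa=16 wwhhTtaa=8
wwHhTTAa hits 16/256; gcd=16; 16÷16/256÷16 = 1/16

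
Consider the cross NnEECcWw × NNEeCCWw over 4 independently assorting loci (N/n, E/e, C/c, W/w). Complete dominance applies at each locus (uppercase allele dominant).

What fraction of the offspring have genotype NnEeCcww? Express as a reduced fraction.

NnEECcWw gametes: NECW×2, NECw×2, NEcW×2, NEcw×2, nECW×2, nECw×2, nEcW×2, nEcw×2
NNEeCCWw gametes: NECW×4, NECw×4, NeCW×4, NeCw×4
NnEECcWw×NNEeCCWw grid (16·16=256): NNEECCWW=8 NNEECCWw=16 NNEECCww=8 NNEECcWW=8 NNEECcWw=16 NNEECcww=8 NNEeCCWW=8 NNEeCCWw=16 NNEeCCww=8 NNEeCcWW=8 NNEeCcWw=16 NNEeCcww=8 NnEECCWW=8 NnEECCWw=16 NnEECCww=8 NnEECcWW=8 NnEECcWw=16 NnEECcww=8 NnEeCCWW=8 NnEeCCWw=16 NnEeCCww=8 NnEeCcWW=8 NnEeCcWw=16 NnEeCcww=8
NnEeCcww hits 8/256; gcd=8; 8÷8/256÷8 = 1/32

P(NnEeCcww) = 1/32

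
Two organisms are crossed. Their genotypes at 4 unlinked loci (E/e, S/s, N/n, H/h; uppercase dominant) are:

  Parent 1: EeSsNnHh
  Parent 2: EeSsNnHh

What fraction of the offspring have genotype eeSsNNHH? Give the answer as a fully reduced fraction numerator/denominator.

P(eeSsNNHH) = 1/128

EeSsNnHh gametes: ESNH×1, ESNh×1, ESnH×1, ESnh×1, EsNH×1, EsNh×1, EsnH×1, Esnh×1, eSNH×1, eSNh×1, eSnH×1, eSnh×1, esNH×1, esNh×1, esnH×1, esnh×1
EeSsNnHh gametes: ESNH×1, ESNh×1, ESnH×1, ESnh×1, EsNH×1, EsNh×1, EsnH×1, Esnh×1, eSNH×1, eSNh×1, eSnH×1, eSnh×1, esNH×1, esNh×1, esnH×1, esnh×1
EeSsNnHh×EeSsNnHh grid (16·16=256): EESSNNHH=1 EESSNNHh=2 EESSNNhh=1 EESSNnHH=2 EESSNnHh=4 EESSNnhh=2 EESSnnHH=1 EESSnnHh=2 EESSnnhh=1 EESsNNHH=2 EESsNNHh=4 EESsNNhh=2 EESsNnHH=4 EESsNnHh=8 EESsNnhh=4 EESsnnHH=2 EESsnnHh=4 EESsnnhh=2 EEssNNHH=1 EEssNNHh=2 EEssNNhh=1 EEssNnHH=2 EEssNnHh=4 EEssNnhh=2 EEssnnHH=1 EEssnnHh=2 EEssnnhh=1 EeSSNNHH=2 EeSSNNHh=4 EeSSNNhh=2 EeSSNnHH=4 EeSSNnHh=8 EeSSNnhh=4 EeSSnnHH=2 EeSSnnHh=4 EeSSnnhh=2 EeSsNNHH=4 EeSsNNHh=8 EeSsNNhh=4 EeSsNnHH=8 EeSsNnHh=16 EeSsNnhh=8 EeSsnnHH=4 EeSsnnHh=8 EeSsnnhh=4 EessNNHH=2 EessNNHh=4 EessNNhh=2 EessNnHH=4 EessNnHh=8 EessNnhh=4 EessnnHH=2 EessnnHh=4 Eessnnhh=2 eeSSNNHH=1 eeSSNNHh=2 eeSSNNhh=1 eeSSNnHH=2 eeSSNnHh=4 eeSSNnhh=2 eeSSnnHH=1 eeSSnnHh=2 eeSSnnhh=1 eeSsNNHH=2 eeSsNNHh=4 eeSsNNhh=2 eeSsNnHH=4 eeSsNnHh=8 eeSsNnhh=4 eeSsnnHH=2 eeSsnnHh=4 eeSsnnhh=2 eessNNHH=1 eessNNHh=2 eessNNhh=1 eessNnHH=2 eessNnHh=4 eessNnhh=2 eessnnHH=1 eessnnHh=2 eessnnhh=1
eeSsNNHH hits 2/256; gcd=2; 2÷2/256÷2 = 1/128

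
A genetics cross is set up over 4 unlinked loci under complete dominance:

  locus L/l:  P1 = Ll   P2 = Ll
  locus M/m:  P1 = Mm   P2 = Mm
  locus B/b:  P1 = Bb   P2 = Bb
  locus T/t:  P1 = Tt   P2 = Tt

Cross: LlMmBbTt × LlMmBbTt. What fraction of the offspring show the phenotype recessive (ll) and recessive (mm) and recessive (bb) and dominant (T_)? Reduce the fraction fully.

P(ll mm bb T_) = 3/256

LlMmBbTt gametes: LMBT×1, LMBt×1, LMbT×1, LMbt×1, LmBT×1, LmBt×1, LmbT×1, Lmbt×1, lMBT×1, lMBt×1, lMbT×1, lMbt×1, lmBT×1, lmBt×1, lmbT×1, lmbt×1
LlMmBbTt gametes: LMBT×1, LMBt×1, LMbT×1, LMbt×1, LmBT×1, LmBt×1, LmbT×1, Lmbt×1, lMBT×1, lMBt×1, lMbT×1, lMbt×1, lmBT×1, lmBt×1, lmbT×1, lmbt×1
LlMmBbTt×LlMmBbTt grid (16·16=256): LLMMBBTT=1 LLMMBBTt=2 LLMMBBtt=1 LLMMBbTT=2 LLMMBbTt=4 LLMMBbtt=2 LLMMbbTT=1 LLMMbbTt=2 LLMMbbtt=1 LLMmBBTT=2 LLMmBBTt=4 LLMmBBtt=2 LLMmBbTT=4 LLMmBbTt=8 LLMmBbtt=4 LLMmbbTT=2 LLMmbbTt=4 LLMmbbtt=2 LLmmBBTT=1 LLmmBBTt=2 LLmmBBtt=1 LLmmBbTT=2 LLmmBbTt=4 LLmmBbtt=2 LLmmbbTT=1 LLmmbbTt=2 LLmmbbtt=1 LlMMBBTT=2 LlMMBBTt=4 LlMMBBtt=2 LlMMBbTT=4 LlMMBbTt=8 LlMMBbtt=4 LlMMbbTT=2 LlMMbbTt=4 LlMMbbtt=2 LlMmBBTT=4 LlMmBBTt=8 LlMmBBtt=4 LlMmBbTT=8 LlMmBbTt=16 LlMmBbtt=8 LlMmbbTT=4 LlMmbbTt=8 LlMmbbtt=4 LlmmBBTT=2 LlmmBBTt=4 LlmmBBtt=2 LlmmBbTT=4 LlmmBbTt=8 LlmmBbtt=4 LlmmbbTT=2 LlmmbbTt=4 Llmmbbtt=2 llMMBBTT=1 llMMBBTt=2 llMMBBtt=1 llMMBbTT=2 llMMBbTt=4 llMMBbtt=2 llMMbbTT=1 llMMbbTt=2 llMMbbtt=1 llMmBBTT=2 llMmBBTt=4 llMmBBtt=2 llMmBbTT=4 llMmBbTt=8 llMmBbtt=4 llMmbbTT=2 llMmbbTt=4 llMmbbtt=2 llmmBBTT=1 llmmBBTt=2 llmmBBtt=1 llmmBbTT=2 llmmBbTt=4 llmmBbtt=2 llmmbbTT=1 llmmbbTt=2 llmmbbtt=1
ll mm bb T_ hits 3/256; gcd=1; 3÷1/256÷1 = 3/256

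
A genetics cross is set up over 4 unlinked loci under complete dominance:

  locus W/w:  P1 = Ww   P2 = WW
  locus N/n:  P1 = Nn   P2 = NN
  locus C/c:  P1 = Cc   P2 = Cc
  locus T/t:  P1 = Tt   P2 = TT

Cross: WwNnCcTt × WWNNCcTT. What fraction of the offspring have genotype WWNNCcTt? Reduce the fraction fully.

WwNnCcTt gametes: WNCT×1, WNCt×1, WNcT×1, WNct×1, WnCT×1, WnCt×1, WncT×1, Wnct×1, wNCT×1, wNCt×1, wNcT×1, wNct×1, wnCT×1, wnCt×1, wncT×1, wnct×1
WWNNCcTT gametes: WNCT×8, WNcT×8
WwNnCcTt×WWNNCcTT grid (16·16=256): WWNNCCTT=8 WWNNCCTt=8 WWNNCcTT=16 WWNNCcTt=16 WWNNccTT=8 WWNNccTt=8 WWNnCCTT=8 WWNnCCTt=8 WWNnCcTT=16 WWNnCcTt=16 WWNnccTT=8 WWNnccTt=8 WwNNCCTT=8 WwNNCCTt=8 WwNNCcTT=16 WwNNCcTt=16 WwNNccTT=8 WwNNccTt=8 WwNnCCTT=8 WwNnCCTt=8 WwNnCcTT=16 WwNnCcTt=16 WwNnccTT=8 WwNnccTt=8
WWNNCcTt hits 16/256; gcd=16; 16÷16/256÷16 = 1/16

P(WWNNCcTt) = 1/16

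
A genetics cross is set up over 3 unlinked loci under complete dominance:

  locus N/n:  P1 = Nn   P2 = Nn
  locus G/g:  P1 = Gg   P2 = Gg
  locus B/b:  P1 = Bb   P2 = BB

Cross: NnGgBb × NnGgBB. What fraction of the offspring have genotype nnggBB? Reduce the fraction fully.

NnGgBb gametes: NGB×1, NGb×1, NgB×1, Ngb×1, nGB×1, nGb×1, ngB×1, ngb×1
NnGgBB gametes: NGB×2, NgB×2, nGB×2, ngB×2
NnGgBb×NnGgBB grid (8·8=64): NNGGBB=2 NNGGBb=2 NNGgBB=4 NNGgBb=4 NNggBB=2 NNggBb=2 NnGGBB=4 NnGGBb=4 NnGgBB=8 NnGgBb=8 NnggBB=4 NnggBb=4 nnGGBB=2 nnGGBb=2 nnGgBB=4 nnGgBb=4 nnggBB=2 nnggBb=2
nnggBB hits 2/64; gcd=2; 2÷2/64÷2 = 1/32

P(nnggBB) = 1/32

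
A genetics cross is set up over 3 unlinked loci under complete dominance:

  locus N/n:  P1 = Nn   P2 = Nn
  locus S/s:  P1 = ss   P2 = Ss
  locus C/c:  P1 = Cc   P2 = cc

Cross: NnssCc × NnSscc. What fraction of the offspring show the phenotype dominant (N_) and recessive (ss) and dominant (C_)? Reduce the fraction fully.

NnssCc gametes: NsC×2, Nsc×2, nsC×2, nsc×2
NnSscc gametes: NSc×2, Nsc×2, nSc×2, nsc×2
NnssCc×NnSscc grid (8·8=64): NNSsCc=4 NNSscc=4 NNssCc=4 NNsscc=4 NnSsCc=8 NnSscc=8 NnssCc=8 Nnsscc=8 nnSsCc=4 nnSscc=4 nnssCc=4 nnsscc=4
N_ ss C_ hits 12/64; gcd=4; 12÷4/64÷4 = 3/16

P(N_ ss C_) = 3/16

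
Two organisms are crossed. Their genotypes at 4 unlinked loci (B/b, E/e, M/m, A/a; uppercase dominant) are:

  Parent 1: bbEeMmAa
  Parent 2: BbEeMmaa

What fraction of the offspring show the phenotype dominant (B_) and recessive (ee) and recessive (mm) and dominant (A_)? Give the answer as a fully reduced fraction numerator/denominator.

bbEeMmAa gametes: bEMA×2, bEMa×2, bEmA×2, bEma×2, beMA×2, beMa×2, bemA×2, bema×2
BbEeMmaa gametes: BEMa×2, BEma×2, BeMa×2, Bema×2, bEMa×2, bEma×2, beMa×2, bema×2
bbEeMmAa×BbEeMmaa grid (16·16=256): BbEEMMAa=4 BbEEMMaa=4 BbEEMmAa=8 BbEEMmaa=8 BbEEmmAa=4 BbEEmmaa=4 BbEeMMAa=8 BbEeMMaa=8 BbEeMmAa=16 BbEeMmaa=16 BbEemmAa=8 BbEemmaa=8 BbeeMMAa=4 BbeeMMaa=4 BbeeMmAa=8 BbeeMmaa=8 BbeemmAa=4 Bbeemmaa=4 bbEEMMAa=4 bbEEMMaa=4 bbEEMmAa=8 bbEEMmaa=8 bbEEmmAa=4 bbEEmmaa=4 bbEeMMAa=8 bbEeMMaa=8 bbEeMmAa=16 bbEeMmaa=16 bbEemmAa=8 bbEemmaa=8 bbeeMMAa=4 bbeeMMaa=4 bbeeMmAa=8 bbeeMmaa=8 bbeemmAa=4 bbeemmaa=4
B_ ee mm A_ hits 4/256; gcd=4; 4÷4/256÷4 = 1/64

P(B_ ee mm A_) = 1/64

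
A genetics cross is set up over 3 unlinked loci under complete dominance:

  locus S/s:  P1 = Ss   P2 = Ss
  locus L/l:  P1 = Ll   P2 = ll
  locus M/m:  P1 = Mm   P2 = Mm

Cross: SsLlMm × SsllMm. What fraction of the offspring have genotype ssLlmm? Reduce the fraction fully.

P(ssLlmm) = 1/32

SsLlMm gametes: SLM×1, SLm×1, SlM×1, Slm×1, sLM×1, sLm×1, slM×1, slm×1
SsllMm gametes: SlM×2, Slm×2, slM×2, slm×2
SsLlMm×SsllMm grid (8·8=64): SSLlMM=2 SSLlMm=4 SSLlmm=2 SSllMM=2 SSllMm=4 SSllmm=2 SsLlMM=4 SsLlMm=8 SsLlmm=4 SsllMM=4 SsllMm=8 Ssllmm=4 ssLlMM=2 ssLlMm=4 ssLlmm=2 ssllMM=2 ssllMm=4 ssllmm=2
ssLlmm hits 2/64; gcd=2; 2÷2/64÷2 = 1/32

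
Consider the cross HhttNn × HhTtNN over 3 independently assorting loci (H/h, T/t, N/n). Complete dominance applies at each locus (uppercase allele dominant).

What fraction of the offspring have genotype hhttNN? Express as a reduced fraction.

HhttNn gametes: HtN×2, Htn×2, htN×2, htn×2
HhTtNN gametes: HTN×2, HtN×2, hTN×2, htN×2
HhttNn×HhTtNN grid (8·8=64): HHTtNN=4 HHTtNn=4 HHttNN=4 HHttNn=4 HhTtNN=8 HhTtNn=8 HhttNN=8 HhttNn=8 hhTtNN=4 hhTtNn=4 hhttNN=4 hhttNn=4
hhttNN hits 4/64; gcd=4; 4÷4/64÷4 = 1/16

P(hhttNN) = 1/16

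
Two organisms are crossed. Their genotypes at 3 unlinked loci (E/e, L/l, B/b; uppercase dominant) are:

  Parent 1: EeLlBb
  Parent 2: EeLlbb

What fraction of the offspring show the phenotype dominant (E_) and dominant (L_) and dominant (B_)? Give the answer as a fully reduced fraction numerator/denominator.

P(E_ L_ B_) = 9/32

EeLlBb gametes: ELB×1, ELb×1, ElB×1, Elb×1, eLB×1, eLb×1, elB×1, elb×1
EeLlbb gametes: ELb×2, Elb×2, eLb×2, elb×2
EeLlBb×EeLlbb grid (8·8=64): EELLBb=2 EELLbb=2 EELlBb=4 EELlbb=4 EEllBb=2 EEllbb=2 EeLLBb=4 EeLLbb=4 EeLlBb=8 EeLlbb=8 EellBb=4 Eellbb=4 eeLLBb=2 eeLLbb=2 eeLlBb=4 eeLlbb=4 eellBb=2 eellbb=2
E_ L_ B_ hits 18/64; gcd=2; 18÷2/64÷2 = 9/32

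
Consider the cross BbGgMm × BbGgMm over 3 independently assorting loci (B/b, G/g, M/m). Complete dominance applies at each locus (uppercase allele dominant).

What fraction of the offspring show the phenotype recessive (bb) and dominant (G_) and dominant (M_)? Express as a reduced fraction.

P(bb G_ M_) = 9/64

BbGgMm gametes: BGM×1, BGm×1, BgM×1, Bgm×1, bGM×1, bGm×1, bgM×1, bgm×1
BbGgMm gametes: BGM×1, BGm×1, BgM×1, Bgm×1, bGM×1, bGm×1, bgM×1, bgm×1
BbGgMm×BbGgMm grid (8·8=64): BBGGMM=1 BBGGMm=2 BBGGmm=1 BBGgMM=2 BBGgMm=4 BBGgmm=2 BBggMM=1 BBggMm=2 BBggmm=1 BbGGMM=2 BbGGMm=4 BbGGmm=2 BbGgMM=4 BbGgMm=8 BbGgmm=4 BbggMM=2 BbggMm=4 Bbggmm=2 bbGGMM=1 bbGGMm=2 bbGGmm=1 bbGgMM=2 bbGgMm=4 bbGgmm=2 bbggMM=1 bbggMm=2 bbggmm=1
bb G_ M_ hits 9/64; gcd=1; 9÷1/64÷1 = 9/64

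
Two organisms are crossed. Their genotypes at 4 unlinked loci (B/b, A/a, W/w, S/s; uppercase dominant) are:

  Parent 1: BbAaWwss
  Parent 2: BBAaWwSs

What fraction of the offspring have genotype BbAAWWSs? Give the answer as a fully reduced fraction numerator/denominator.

BbAaWwss gametes: BAWs×2, BAws×2, BaWs×2, Baws×2, bAWs×2, bAws×2, baWs×2, baws×2
BBAaWwSs gametes: BAWS×2, BAWs×2, BAwS×2, BAws×2, BaWS×2, BaWs×2, BawS×2, Baws×2
BbAaWwss×BBAaWwSs grid (16·16=256): BBAAWWSs=4 BBAAWWss=4 BBAAWwSs=8 BBAAWwss=8 BBAAwwSs=4 BBAAwwss=4 BBAaWWSs=8 BBAaWWss=8 BBAaWwSs=16 BBAaWwss=16 BBAawwSs=8 BBAawwss=8 BBaaWWSs=4 BBaaWWss=4 BBaaWwSs=8 BBaaWwss=8 BBaawwSs=4 BBaawwss=4 BbAAWWSs=4 BbAAWWss=4 BbAAWwSs=8 BbAAWwss=8 BbAAwwSs=4 BbAAwwss=4 BbAaWWSs=8 BbAaWWss=8 BbAaWwSs=16 BbAaWwss=16 BbAawwSs=8 BbAawwss=8 BbaaWWSs=4 BbaaWWss=4 BbaaWwSs=8 BbaaWwss=8 BbaawwSs=4 Bbaawwss=4
BbAAWWSs hits 4/256; gcd=4; 4÷4/256÷4 = 1/64

P(BbAAWWSs) = 1/64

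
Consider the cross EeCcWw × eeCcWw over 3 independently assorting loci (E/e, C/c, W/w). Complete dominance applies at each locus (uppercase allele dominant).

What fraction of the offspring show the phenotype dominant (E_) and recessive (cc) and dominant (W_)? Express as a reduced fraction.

P(E_ cc W_) = 3/32

EeCcWw gametes: ECW×1, ECw×1, EcW×1, Ecw×1, eCW×1, eCw×1, ecW×1, ecw×1
eeCcWw gametes: eCW×2, eCw×2, ecW×2, ecw×2
EeCcWw×eeCcWw grid (8·8=64): EeCCWW=2 EeCCWw=4 EeCCww=2 EeCcWW=4 EeCcWw=8 EeCcww=4 EeccWW=2 EeccWw=4 Eeccww=2 eeCCWW=2 eeCCWw=4 eeCCww=2 eeCcWW=4 eeCcWw=8 eeCcww=4 eeccWW=2 eeccWw=4 eeccww=2
E_ cc W_ hits 6/64; gcd=2; 6÷2/64÷2 = 3/32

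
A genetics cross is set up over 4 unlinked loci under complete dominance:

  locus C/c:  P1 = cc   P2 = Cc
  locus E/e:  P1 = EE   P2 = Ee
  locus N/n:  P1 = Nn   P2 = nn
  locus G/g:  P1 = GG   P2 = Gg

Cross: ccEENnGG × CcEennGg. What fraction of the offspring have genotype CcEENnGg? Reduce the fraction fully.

P(CcEENnGg) = 1/16

ccEENnGG gametes: cENG×8, cEnG×8
CcEennGg gametes: CEnG×2, CEng×2, CenG×2, Ceng×2, cEnG×2, cEng×2, cenG×2, ceng×2
ccEENnGG×CcEennGg grid (16·16=256): CcEENnGG=16 CcEENnGg=16 CcEEnnGG=16 CcEEnnGg=16 CcEeNnGG=16 CcEeNnGg=16 CcEennGG=16 CcEennGg=16 ccEENnGG=16 ccEENnGg=16 ccEEnnGG=16 ccEEnnGg=16 ccEeNnGG=16 ccEeNnGg=16 ccEennGG=16 ccEennGg=16
CcEENnGg hits 16/256; gcd=16; 16÷16/256÷16 = 1/16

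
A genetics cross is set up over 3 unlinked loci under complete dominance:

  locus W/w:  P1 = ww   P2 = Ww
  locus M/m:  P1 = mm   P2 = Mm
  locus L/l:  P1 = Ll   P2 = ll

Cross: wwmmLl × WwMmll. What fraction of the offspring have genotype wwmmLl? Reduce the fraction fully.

wwmmLl gametes: wmL×4, wml×4
WwMmll gametes: WMl×2, Wml×2, wMl×2, wml×2
wwmmLl×WwMmll grid (8·8=64): WwMmLl=8 WwMmll=8 WwmmLl=8 Wwmmll=8 wwMmLl=8 wwMmll=8 wwmmLl=8 wwmmll=8
wwmmLl hits 8/64; gcd=8; 8÷8/64÷8 = 1/8

P(wwmmLl) = 1/8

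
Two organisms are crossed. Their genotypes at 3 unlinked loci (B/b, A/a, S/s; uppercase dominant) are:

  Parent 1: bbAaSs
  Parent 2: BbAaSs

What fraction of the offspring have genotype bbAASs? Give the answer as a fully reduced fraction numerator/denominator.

P(bbAASs) = 1/16

bbAaSs gametes: bAS×2, bAs×2, baS×2, bas×2
BbAaSs gametes: BAS×1, BAs×1, BaS×1, Bas×1, bAS×1, bAs×1, baS×1, bas×1
bbAaSs×BbAaSs grid (8·8=64): BbAASS=2 BbAASs=4 BbAAss=2 BbAaSS=4 BbAaSs=8 BbAass=4 BbaaSS=2 BbaaSs=4 Bbaass=2 bbAASS=2 bbAASs=4 bbAAss=2 bbAaSS=4 bbAaSs=8 bbAass=4 bbaaSS=2 bbaaSs=4 bbaass=2
bbAASs hits 4/64; gcd=4; 4÷4/64÷4 = 1/16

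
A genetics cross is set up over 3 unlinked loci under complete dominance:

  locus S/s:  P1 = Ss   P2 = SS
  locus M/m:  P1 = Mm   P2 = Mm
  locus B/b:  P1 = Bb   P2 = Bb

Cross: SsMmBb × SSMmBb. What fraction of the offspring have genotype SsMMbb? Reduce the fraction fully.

SsMmBb gametes: SMB×1, SMb×1, SmB×1, Smb×1, sMB×1, sMb×1, smB×1, smb×1
SSMmBb gametes: SMB×2, SMb×2, SmB×2, Smb×2
SsMmBb×SSMmBb grid (8·8=64): SSMMBB=2 SSMMBb=4 SSMMbb=2 SSMmBB=4 SSMmBb=8 SSMmbb=4 SSmmBB=2 SSmmBb=4 SSmmbb=2 SsMMBB=2 SsMMBb=4 SsMMbb=2 SsMmBB=4 SsMmBb=8 SsMmbb=4 SsmmBB=2 SsmmBb=4 Ssmmbb=2
SsMMbb hits 2/64; gcd=2; 2÷2/64÷2 = 1/32

P(SsMMbb) = 1/32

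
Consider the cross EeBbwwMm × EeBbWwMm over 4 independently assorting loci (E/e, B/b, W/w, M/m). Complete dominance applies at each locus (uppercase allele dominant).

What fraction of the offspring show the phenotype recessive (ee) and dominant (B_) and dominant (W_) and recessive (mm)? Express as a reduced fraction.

EeBbwwMm gametes: EBwM×2, EBwm×2, EbwM×2, Ebwm×2, eBwM×2, eBwm×2, ebwM×2, ebwm×2
EeBbWwMm gametes: EBWM×1, EBWm×1, EBwM×1, EBwm×1, EbWM×1, EbWm×1, EbwM×1, Ebwm×1, eBWM×1, eBWm×1, eBwM×1, eBwm×1, ebWM×1, ebWm×1, ebwM×1, ebwm×1
EeBbwwMm×EeBbWwMm grid (16·16=256): EEBBWwMM=2 EEBBWwMm=4 EEBBWwmm=2 EEBBwwMM=2 EEBBwwMm=4 EEBBwwmm=2 EEBbWwMM=4 EEBbWwMm=8 EEBbWwmm=4 EEBbwwMM=4 EEBbwwMm=8 EEBbwwmm=4 EEbbWwMM=2 EEbbWwMm=4 EEbbWwmm=2 EEbbwwMM=2 EEbbwwMm=4 EEbbwwmm=2 EeBBWwMM=4 EeBBWwMm=8 EeBBWwmm=4 EeBBwwMM=4 EeBBwwMm=8 EeBBwwmm=4 EeBbWwMM=8 EeBbWwMm=16 EeBbWwmm=8 EeBbwwMM=8 EeBbwwMm=16 EeBbwwmm=8 EebbWwMM=4 EebbWwMm=8 EebbWwmm=4 EebbwwMM=4 EebbwwMm=8 Eebbwwmm=4 eeBBWwMM=2 eeBBWwMm=4 eeBBWwmm=2 eeBBwwMM=2 eeBBwwMm=4 eeBBwwmm=2 eeBbWwMM=4 eeBbWwMm=8 eeBbWwmm=4 eeBbwwMM=4 eeBbwwMm=8 eeBbwwmm=4 eebbWwMM=2 eebbWwMm=4 eebbWwmm=2 eebbwwMM=2 eebbwwMm=4 eebbwwmm=2
ee B_ W_ mm hits 6/256; gcd=2; 6÷2/256÷2 = 3/128

P(ee B_ W_ mm) = 3/128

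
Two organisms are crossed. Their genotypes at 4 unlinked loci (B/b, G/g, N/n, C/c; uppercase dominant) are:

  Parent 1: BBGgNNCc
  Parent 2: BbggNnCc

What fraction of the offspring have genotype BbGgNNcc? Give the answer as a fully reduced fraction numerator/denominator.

P(BbGgNNcc) = 1/32

BBGgNNCc gametes: BGNC×4, BGNc×4, BgNC×4, BgNc×4
BbggNnCc gametes: BgNC×2, BgNc×2, BgnC×2, Bgnc×2, bgNC×2, bgNc×2, bgnC×2, bgnc×2
BBGgNNCc×BbggNnCc grid (16·16=256): BBGgNNCC=8 BBGgNNCc=16 BBGgNNcc=8 BBGgNnCC=8 BBGgNnCc=16 BBGgNncc=8 BBggNNCC=8 BBggNNCc=16 BBggNNcc=8 BBggNnCC=8 BBggNnCc=16 BBggNncc=8 BbGgNNCC=8 BbGgNNCc=16 BbGgNNcc=8 BbGgNnCC=8 BbGgNnCc=16 BbGgNncc=8 BbggNNCC=8 BbggNNCc=16 BbggNNcc=8 BbggNnCC=8 BbggNnCc=16 BbggNncc=8
BbGgNNcc hits 8/256; gcd=8; 8÷8/256÷8 = 1/32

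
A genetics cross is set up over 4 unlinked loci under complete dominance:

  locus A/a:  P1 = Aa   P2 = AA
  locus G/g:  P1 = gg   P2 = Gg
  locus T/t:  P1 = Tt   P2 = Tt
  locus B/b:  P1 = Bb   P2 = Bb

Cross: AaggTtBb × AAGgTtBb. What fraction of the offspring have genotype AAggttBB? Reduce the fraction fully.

AaggTtBb gametes: AgTB×2, AgTb×2, AgtB×2, Agtb×2, agTB×2, agTb×2, agtB×2, agtb×2
AAGgTtBb gametes: AGTB×2, AGTb×2, AGtB×2, AGtb×2, AgTB×2, AgTb×2, AgtB×2, Agtb×2
AaggTtBb×AAGgTtBb grid (16·16=256): AAGgTTBB=4 AAGgTTBb=8 AAGgTTbb=4 AAGgTtBB=8 AAGgTtBb=16 AAGgTtbb=8 AAGgttBB=4 AAGgttBb=8 AAGgttbb=4 AAggTTBB=4 AAggTTBb=8 AAggTTbb=4 AAggTtBB=8 AAggTtBb=16 AAggTtbb=8 AAggttBB=4 AAggttBb=8 AAggttbb=4 AaGgTTBB=4 AaGgTTBb=8 AaGgTTbb=4 AaGgTtBB=8 AaGgTtBb=16 AaGgTtbb=8 AaGgttBB=4 AaGgttBb=8 AaGgttbb=4 AaggTTBB=4 AaggTTBb=8 AaggTTbb=4 AaggTtBB=8 AaggTtBb=16 AaggTtbb=8 AaggttBB=4 AaggttBb=8 Aaggttbb=4
AAggttBB hits 4/256; gcd=4; 4÷4/256÷4 = 1/64

P(AAggttBB) = 1/64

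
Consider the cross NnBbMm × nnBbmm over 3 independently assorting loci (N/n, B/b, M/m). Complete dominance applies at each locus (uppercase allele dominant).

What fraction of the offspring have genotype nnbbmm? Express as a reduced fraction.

P(nnbbmm) = 1/16

NnBbMm gametes: NBM×1, NBm×1, NbM×1, Nbm×1, nBM×1, nBm×1, nbM×1, nbm×1
nnBbmm gametes: nBm×4, nbm×4
NnBbMm×nnBbmm grid (8·8=64): NnBBMm=4 NnBBmm=4 NnBbMm=8 NnBbmm=8 NnbbMm=4 Nnbbmm=4 nnBBMm=4 nnBBmm=4 nnBbMm=8 nnBbmm=8 nnbbMm=4 nnbbmm=4
nnbbmm hits 4/64; gcd=4; 4÷4/64÷4 = 1/16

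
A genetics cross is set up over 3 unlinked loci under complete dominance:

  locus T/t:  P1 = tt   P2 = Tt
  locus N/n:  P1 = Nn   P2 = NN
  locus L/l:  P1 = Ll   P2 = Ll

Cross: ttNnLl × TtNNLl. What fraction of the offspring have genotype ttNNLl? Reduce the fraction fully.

P(ttNNLl) = 1/8

ttNnLl gametes: tNL×2, tNl×2, tnL×2, tnl×2
TtNNLl gametes: TNL×2, TNl×2, tNL×2, tNl×2
ttNnLl×TtNNLl grid (8·8=64): TtNNLL=4 TtNNLl=8 TtNNll=4 TtNnLL=4 TtNnLl=8 TtNnll=4 ttNNLL=4 ttNNLl=8 ttNNll=4 ttNnLL=4 ttNnLl=8 ttNnll=4
ttNNLl hits 8/64; gcd=8; 8÷8/64÷8 = 1/8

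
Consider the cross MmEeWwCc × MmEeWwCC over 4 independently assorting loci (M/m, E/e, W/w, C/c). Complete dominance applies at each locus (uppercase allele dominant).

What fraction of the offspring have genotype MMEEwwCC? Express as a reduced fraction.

MmEeWwCc gametes: MEWC×1, MEWc×1, MEwC×1, MEwc×1, MeWC×1, MeWc×1, MewC×1, Mewc×1, mEWC×1, mEWc×1, mEwC×1, mEwc×1, meWC×1, meWc×1, mewC×1, mewc×1
MmEeWwCC gametes: MEWC×2, MEwC×2, MeWC×2, MewC×2, mEWC×2, mEwC×2, meWC×2, mewC×2
MmEeWwCc×MmEeWwCC grid (16·16=256): MMEEWWCC=2 MMEEWWCc=2 MMEEWwCC=4 MMEEWwCc=4 MMEEwwCC=2 MMEEwwCc=2 MMEeWWCC=4 MMEeWWCc=4 MMEeWwCC=8 MMEeWwCc=8 MMEewwCC=4 MMEewwCc=4 MMeeWWCC=2 MMeeWWCc=2 MMeeWwCC=4 MMeeWwCc=4 MMeewwCC=2 MMeewwCc=2 MmEEWWCC=4 MmEEWWCc=4 MmEEWwCC=8 MmEEWwCc=8 MmEEwwCC=4 MmEEwwCc=4 MmEeWWCC=8 MmEeWWCc=8 MmEeWwCC=16 MmEeWwCc=16 MmEewwCC=8 MmEewwCc=8 MmeeWWCC=4 MmeeWWCc=4 MmeeWwCC=8 MmeeWwCc=8 MmeewwCC=4 MmeewwCc=4 mmEEWWCC=2 mmEEWWCc=2 mmEEWwCC=4 mmEEWwCc=4 mmEEwwCC=2 mmEEwwCc=2 mmEeWWCC=4 mmEeWWCc=4 mmEeWwCC=8 mmEeWwCc=8 mmEewwCC=4 mmEewwCc=4 mmeeWWCC=2 mmeeWWCc=2 mmeeWwCC=4 mmeeWwCc=4 mmeewwCC=2 mmeewwCc=2
MMEEwwCC hits 2/256; gcd=2; 2÷2/256÷2 = 1/128

P(MMEEwwCC) = 1/128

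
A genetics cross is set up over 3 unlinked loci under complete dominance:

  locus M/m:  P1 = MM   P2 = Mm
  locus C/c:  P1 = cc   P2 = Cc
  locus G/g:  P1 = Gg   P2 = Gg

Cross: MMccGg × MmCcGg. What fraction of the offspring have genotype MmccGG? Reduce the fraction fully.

P(MmccGG) = 1/16

MMccGg gametes: McG×4, Mcg×4
MmCcGg gametes: MCG×1, MCg×1, McG×1, Mcg×1, mCG×1, mCg×1, mcG×1, mcg×1
MMccGg×MmCcGg grid (8·8=64): MMCcGG=4 MMCcGg=8 MMCcgg=4 MMccGG=4 MMccGg=8 MMccgg=4 MmCcGG=4 MmCcGg=8 MmCcgg=4 MmccGG=4 MmccGg=8 Mmccgg=4
MmccGG hits 4/64; gcd=4; 4÷4/64÷4 = 1/16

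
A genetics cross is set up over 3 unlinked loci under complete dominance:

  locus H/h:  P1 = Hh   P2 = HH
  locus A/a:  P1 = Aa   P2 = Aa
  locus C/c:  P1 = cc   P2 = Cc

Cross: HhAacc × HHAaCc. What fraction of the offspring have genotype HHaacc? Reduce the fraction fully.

HhAacc gametes: HAc×2, Hac×2, hAc×2, hac×2
HHAaCc gametes: HAC×2, HAc×2, HaC×2, Hac×2
HhAacc×HHAaCc grid (8·8=64): HHAACc=4 HHAAcc=4 HHAaCc=8 HHAacc=8 HHaaCc=4 HHaacc=4 HhAACc=4 HhAAcc=4 HhAaCc=8 HhAacc=8 HhaaCc=4 Hhaacc=4
HHaacc hits 4/64; gcd=4; 4÷4/64÷4 = 1/16

P(HHaacc) = 1/16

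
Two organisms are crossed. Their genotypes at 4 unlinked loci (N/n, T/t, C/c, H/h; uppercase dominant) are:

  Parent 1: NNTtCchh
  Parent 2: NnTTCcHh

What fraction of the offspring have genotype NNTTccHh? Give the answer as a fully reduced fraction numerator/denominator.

P(NNTTccHh) = 1/32

NNTtCchh gametes: NTCh×4, NTch×4, NtCh×4, Ntch×4
NnTTCcHh gametes: NTCH×2, NTCh×2, NTcH×2, NTch×2, nTCH×2, nTCh×2, nTcH×2, nTch×2
NNTtCchh×NnTTCcHh grid (16·16=256): NNTTCCHh=8 NNTTCChh=8 NNTTCcHh=16 NNTTCchh=16 NNTTccHh=8 NNTTcchh=8 NNTtCCHh=8 NNTtCChh=8 NNTtCcHh=16 NNTtCchh=16 NNTtccHh=8 NNTtcchh=8 NnTTCCHh=8 NnTTCChh=8 NnTTCcHh=16 NnTTCchh=16 NnTTccHh=8 NnTTcchh=8 NnTtCCHh=8 NnTtCChh=8 NnTtCcHh=16 NnTtCchh=16 NnTtccHh=8 NnTtcchh=8
NNTTccHh hits 8/256; gcd=8; 8÷8/256÷8 = 1/32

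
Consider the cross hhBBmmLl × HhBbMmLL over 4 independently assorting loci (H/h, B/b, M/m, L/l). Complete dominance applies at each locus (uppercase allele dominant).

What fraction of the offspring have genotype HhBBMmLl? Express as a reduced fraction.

P(HhBBMmLl) = 1/16

hhBBmmLl gametes: hBmL×8, hBml×8
HhBbMmLL gametes: HBML×2, HBmL×2, HbML×2, HbmL×2, hBML×2, hBmL×2, hbML×2, hbmL×2
hhBBmmLl×HhBbMmLL grid (16·16=256): HhBBMmLL=16 HhBBMmLl=16 HhBBmmLL=16 HhBBmmLl=16 HhBbMmLL=16 HhBbMmLl=16 HhBbmmLL=16 HhBbmmLl=16 hhBBMmLL=16 hhBBMmLl=16 hhBBmmLL=16 hhBBmmLl=16 hhBbMmLL=16 hhBbMmLl=16 hhBbmmLL=16 hhBbmmLl=16
HhBBMmLl hits 16/256; gcd=16; 16÷16/256÷16 = 1/16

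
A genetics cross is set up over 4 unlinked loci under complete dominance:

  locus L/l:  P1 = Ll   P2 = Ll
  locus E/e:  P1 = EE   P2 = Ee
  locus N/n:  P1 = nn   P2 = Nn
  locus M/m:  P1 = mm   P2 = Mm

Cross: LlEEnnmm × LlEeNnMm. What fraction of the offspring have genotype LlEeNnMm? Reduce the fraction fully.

P(LlEeNnMm) = 1/16

LlEEnnmm gametes: LEnm×8, lEnm×8
LlEeNnMm gametes: LENM×1, LENm×1, LEnM×1, LEnm×1, LeNM×1, LeNm×1, LenM×1, Lenm×1, lENM×1, lENm×1, lEnM×1, lEnm×1, leNM×1, leNm×1, lenM×1, lenm×1
LlEEnnmm×LlEeNnMm grid (16·16=256): LLEENnMm=8 LLEENnmm=8 LLEEnnMm=8 LLEEnnmm=8 LLEeNnMm=8 LLEeNnmm=8 LLEennMm=8 LLEennmm=8 LlEENnMm=16 LlEENnmm=16 LlEEnnMm=16 LlEEnnmm=16 LlEeNnMm=16 LlEeNnmm=16 LlEennMm=16 LlEennmm=16 llEENnMm=8 llEENnmm=8 llEEnnMm=8 llEEnnmm=8 llEeNnMm=8 llEeNnmm=8 llEennMm=8 llEennmm=8
LlEeNnMm hits 16/256; gcd=16; 16÷16/256÷16 = 1/16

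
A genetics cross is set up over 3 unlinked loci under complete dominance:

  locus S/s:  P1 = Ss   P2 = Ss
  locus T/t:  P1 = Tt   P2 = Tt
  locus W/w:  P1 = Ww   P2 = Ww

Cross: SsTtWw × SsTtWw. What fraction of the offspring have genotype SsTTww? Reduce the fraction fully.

P(SsTTww) = 1/32

SsTtWw gametes: STW×1, STw×1, StW×1, Stw×1, sTW×1, sTw×1, stW×1, stw×1
SsTtWw gametes: STW×1, STw×1, StW×1, Stw×1, sTW×1, sTw×1, stW×1, stw×1
SsTtWw×SsTtWw grid (8·8=64): SSTTWW=1 SSTTWw=2 SSTTww=1 SSTtWW=2 SSTtWw=4 SSTtww=2 SSttWW=1 SSttWw=2 SSttww=1 SsTTWW=2 SsTTWw=4 SsTTww=2 SsTtWW=4 SsTtWw=8 SsTtww=4 SsttWW=2 SsttWw=4 Ssttww=2 ssTTWW=1 ssTTWw=2 ssTTww=1 ssTtWW=2 ssTtWw=4 ssTtww=2 ssttWW=1 ssttWw=2 ssttww=1
SsTTww hits 2/64; gcd=2; 2÷2/64÷2 = 1/32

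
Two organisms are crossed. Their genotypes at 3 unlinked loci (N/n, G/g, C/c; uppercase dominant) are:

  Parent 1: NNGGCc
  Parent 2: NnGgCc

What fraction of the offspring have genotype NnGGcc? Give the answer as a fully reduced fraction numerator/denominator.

P(NnGGcc) = 1/16

NNGGCc gametes: NGC×4, NGc×4
NnGgCc gametes: NGC×1, NGc×1, NgC×1, Ngc×1, nGC×1, nGc×1, ngC×1, ngc×1
NNGGCc×NnGgCc grid (8·8=64): NNGGCC=4 NNGGCc=8 NNGGcc=4 NNGgCC=4 NNGgCc=8 NNGgcc=4 NnGGCC=4 NnGGCc=8 NnGGcc=4 NnGgCC=4 NnGgCc=8 NnGgcc=4
NnGGcc hits 4/64; gcd=4; 4÷4/64÷4 = 1/16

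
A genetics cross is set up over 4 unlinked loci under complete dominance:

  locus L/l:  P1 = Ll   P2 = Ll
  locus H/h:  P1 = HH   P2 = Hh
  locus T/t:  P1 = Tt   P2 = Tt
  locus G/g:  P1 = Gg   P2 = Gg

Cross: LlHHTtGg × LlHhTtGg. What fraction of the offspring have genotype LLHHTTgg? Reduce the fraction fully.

LlHHTtGg gametes: LHTG×2, LHTg×2, LHtG×2, LHtg×2, lHTG×2, lHTg×2, lHtG×2, lHtg×2
LlHhTtGg gametes: LHTG×1, LHTg×1, LHtG×1, LHtg×1, LhTG×1, LhTg×1, LhtG×1, Lhtg×1, lHTG×1, lHTg×1, lHtG×1, lHtg×1, lhTG×1, lhTg×1, lhtG×1, lhtg×1
LlHHTtGg×LlHhTtGg grid (16·16=256): LLHHTTGG=2 LLHHTTGg=4 LLHHTTgg=2 LLHHTtGG=4 LLHHTtGg=8 LLHHTtgg=4 LLHHttGG=2 LLHHttGg=4 LLHHttgg=2 LLHhTTGG=2 LLHhTTGg=4 LLHhTTgg=2 LLHhTtGG=4 LLHhTtGg=8 LLHhTtgg=4 LLHhttGG=2 LLHhttGg=4 LLHhttgg=2 LlHHTTGG=4 LlHHTTGg=8 LlHHTTgg=4 LlHHTtGG=8 LlHHTtGg=16 LlHHTtgg=8 LlHHttGG=4 LlHHttGg=8 LlHHttgg=4 LlHhTTGG=4 LlHhTTGg=8 LlHhTTgg=4 LlHhTtGG=8 LlHhTtGg=16 LlHhTtgg=8 LlHhttGG=4 LlHhttGg=8 LlHhttgg=4 llHHTTGG=2 llHHTTGg=4 llHHTTgg=2 llHHTtGG=4 llHHTtGg=8 llHHTtgg=4 llHHttGG=2 llHHttGg=4 llHHttgg=2 llHhTTGG=2 llHhTTGg=4 llHhTTgg=2 llHhTtGG=4 llHhTtGg=8 llHhTtgg=4 llHhttGG=2 llHhttGg=4 llHhttgg=2
LLHHTTgg hits 2/256; gcd=2; 2÷2/256÷2 = 1/128

P(LLHHTTgg) = 1/128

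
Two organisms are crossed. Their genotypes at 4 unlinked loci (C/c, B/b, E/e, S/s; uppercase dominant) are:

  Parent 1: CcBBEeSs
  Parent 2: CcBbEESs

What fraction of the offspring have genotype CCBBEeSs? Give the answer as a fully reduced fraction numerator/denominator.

P(CCBBEeSs) = 1/32

CcBBEeSs gametes: CBES×2, CBEs×2, CBeS×2, CBes×2, cBES×2, cBEs×2, cBeS×2, cBes×2
CcBbEESs gametes: CBES×2, CBEs×2, CbES×2, CbEs×2, cBES×2, cBEs×2, cbES×2, cbEs×2
CcBBEeSs×CcBbEESs grid (16·16=256): CCBBEESS=4 CCBBEESs=8 CCBBEEss=4 CCBBEeSS=4 CCBBEeSs=8 CCBBEess=4 CCBbEESS=4 CCBbEESs=8 CCBbEEss=4 CCBbEeSS=4 CCBbEeSs=8 CCBbEess=4 CcBBEESS=8 CcBBEESs=16 CcBBEEss=8 CcBBEeSS=8 CcBBEeSs=16 CcBBEess=8 CcBbEESS=8 CcBbEESs=16 CcBbEEss=8 CcBbEeSS=8 CcBbEeSs=16 CcBbEess=8 ccBBEESS=4 ccBBEESs=8 ccBBEEss=4 ccBBEeSS=4 ccBBEeSs=8 ccBBEess=4 ccBbEESS=4 ccBbEESs=8 ccBbEEss=4 ccBbEeSS=4 ccBbEeSs=8 ccBbEess=4
CCBBEeSs hits 8/256; gcd=8; 8÷8/256÷8 = 1/32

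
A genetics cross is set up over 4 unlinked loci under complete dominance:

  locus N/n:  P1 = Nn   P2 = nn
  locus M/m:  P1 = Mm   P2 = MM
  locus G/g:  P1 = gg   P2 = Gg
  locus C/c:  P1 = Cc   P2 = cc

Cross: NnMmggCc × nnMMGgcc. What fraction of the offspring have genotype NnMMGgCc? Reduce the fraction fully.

NnMmggCc gametes: NMgC×2, NMgc×2, NmgC×2, Nmgc×2, nMgC×2, nMgc×2, nmgC×2, nmgc×2
nnMMGgcc gametes: nMGc×8, nMgc×8
NnMmggCc×nnMMGgcc grid (16·16=256): NnMMGgCc=16 NnMMGgcc=16 NnMMggCc=16 NnMMggcc=16 NnMmGgCc=16 NnMmGgcc=16 NnMmggCc=16 NnMmggcc=16 nnMMGgCc=16 nnMMGgcc=16 nnMMggCc=16 nnMMggcc=16 nnMmGgCc=16 nnMmGgcc=16 nnMmggCc=16 nnMmggcc=16
NnMMGgCc hits 16/256; gcd=16; 16÷16/256÷16 = 1/16

P(NnMMGgCc) = 1/16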